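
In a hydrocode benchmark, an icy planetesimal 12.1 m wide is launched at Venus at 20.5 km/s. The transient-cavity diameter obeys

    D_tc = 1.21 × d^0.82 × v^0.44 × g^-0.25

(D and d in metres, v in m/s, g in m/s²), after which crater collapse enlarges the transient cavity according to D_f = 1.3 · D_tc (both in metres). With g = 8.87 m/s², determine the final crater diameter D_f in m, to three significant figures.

v = 20500 m/s.
d^0.82 = 12.1^0.82 = 7.725
v^0.44 = 20500^0.44 = 78.92
g^-0.25 = 8.87^-0.25 = 0.5795
D_tc = 1.21 × 7.725 × 78.92 × 0.5795 = 427.5 m
D_f = 1.3 × 427.5 = 555.8 m

D_f ≈ 556 m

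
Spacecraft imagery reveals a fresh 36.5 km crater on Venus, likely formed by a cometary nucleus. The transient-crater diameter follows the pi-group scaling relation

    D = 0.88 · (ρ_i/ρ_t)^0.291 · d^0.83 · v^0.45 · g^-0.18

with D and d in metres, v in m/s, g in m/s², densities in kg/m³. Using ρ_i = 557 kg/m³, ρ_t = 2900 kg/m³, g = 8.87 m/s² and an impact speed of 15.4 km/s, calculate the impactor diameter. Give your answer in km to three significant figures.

d ≈ 5.62 km

Rearranging for d: d = [D / (0.88 · (557/2900)^0.291 · 15400^0.45 · 8.87^-0.18)]^(1/0.83).
D = 36500 m.
(557/2900)^0.291 = 0.6187
15400^0.45 = 76.63
8.87^-0.18 = 0.6751
Denominator = 0.88 × 0.6187 × 76.63 × 0.6751 = 28.17
D / 28.17 = 36500 / 28.17 = 1296
d = 1296^(1/0.83) = 1296^1.2048 = 5624 m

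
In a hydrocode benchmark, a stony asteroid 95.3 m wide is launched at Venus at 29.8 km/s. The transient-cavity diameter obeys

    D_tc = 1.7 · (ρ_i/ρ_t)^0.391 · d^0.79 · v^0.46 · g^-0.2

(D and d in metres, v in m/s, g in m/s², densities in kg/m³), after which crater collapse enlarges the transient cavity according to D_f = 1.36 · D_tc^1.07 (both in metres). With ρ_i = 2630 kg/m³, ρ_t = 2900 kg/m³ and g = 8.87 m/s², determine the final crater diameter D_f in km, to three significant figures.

D_f ≈ 10.8 km

v = 29800 m/s.
(ρ_i/ρ_t)^0.391 = (2630/2900)^0.391 = 0.9625
d^0.79 = 95.3^0.79 = 36.60
v^0.46 = 29800^0.46 = 114.3
g^-0.2 = 8.87^-0.2 = 0.6463
D_tc = 1.7 × 0.9625 × 36.60 × 114.3 × 0.6463 = 4424 m
D_f = 1.36 × (4424)^1.07 = 10828 m
     = 10.83 km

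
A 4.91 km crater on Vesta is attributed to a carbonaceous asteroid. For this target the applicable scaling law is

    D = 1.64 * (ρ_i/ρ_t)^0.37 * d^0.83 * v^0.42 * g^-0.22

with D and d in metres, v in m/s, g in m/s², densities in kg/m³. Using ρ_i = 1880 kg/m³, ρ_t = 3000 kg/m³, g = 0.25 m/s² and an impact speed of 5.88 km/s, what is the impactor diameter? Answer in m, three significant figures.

Rearranging for d: d = [D / (1.64 · (1880/3000)^0.37 · 5880^0.42 · 0.25^-0.22)]^(1/0.83).
D = 4910 m.
(1880/3000)^0.37 = 0.8412
5880^0.42 = 38.29
0.25^-0.22 = 1.357
Denominator = 1.64 × 0.8412 × 38.29 × 1.357 = 71.68
D / 71.68 = 4910 / 71.68 = 68.50
d = 68.50^(1/0.83) = 68.50^1.2048 = 162.8 m

d ≈ 163 m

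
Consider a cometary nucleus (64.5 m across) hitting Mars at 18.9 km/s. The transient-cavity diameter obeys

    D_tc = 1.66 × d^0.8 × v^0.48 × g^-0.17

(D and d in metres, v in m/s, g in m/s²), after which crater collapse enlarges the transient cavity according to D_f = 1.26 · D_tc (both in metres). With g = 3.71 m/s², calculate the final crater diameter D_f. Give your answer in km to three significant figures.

v = 18900 m/s.
d^0.8 = 64.5^0.8 = 28.03
v^0.48 = 18900^0.48 = 112.9
g^-0.17 = 3.71^-0.17 = 0.8002
D_tc = 1.66 × 28.03 × 112.9 × 0.8002 = 4204 m
D_f = 1.26 × 4204 = 5297 m
     = 5.297 km

D_f ≈ 5.30 km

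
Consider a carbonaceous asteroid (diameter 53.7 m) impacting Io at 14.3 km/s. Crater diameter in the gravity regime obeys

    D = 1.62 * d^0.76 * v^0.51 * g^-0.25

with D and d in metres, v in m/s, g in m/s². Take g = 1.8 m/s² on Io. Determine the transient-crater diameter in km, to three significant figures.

D ≈ 3.80 km

In SI units: v = 14300 m/s.
d^0.76 = 53.7^0.76 = 20.64
v^0.51 = 14300^0.51 = 131.6
g^-0.25 = 1.8^-0.25 = 0.8633
D = 1.62 × 20.64 × 131.6 × 0.8633 = 3799 m
   = 3.799 km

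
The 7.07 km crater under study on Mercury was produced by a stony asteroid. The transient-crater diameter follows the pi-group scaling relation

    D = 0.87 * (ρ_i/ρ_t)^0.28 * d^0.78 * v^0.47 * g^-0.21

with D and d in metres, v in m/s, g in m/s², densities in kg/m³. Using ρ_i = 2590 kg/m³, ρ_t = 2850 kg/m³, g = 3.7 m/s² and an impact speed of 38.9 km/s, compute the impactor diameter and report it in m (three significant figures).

d ≈ 260 m

Rearranging for d: d = [D / (0.87 · (2590/2850)^0.28 · 38900^0.47 · 3.7^-0.21)]^(1/0.78).
D = 7070 m.
(2590/2850)^0.28 = 0.9736
38900^0.47 = 143.6
3.7^-0.21 = 0.7598
Denominator = 0.87 × 0.9736 × 143.6 × 0.7598 = 92.42
D / 92.42 = 7070 / 92.42 = 76.50
d = 76.50^(1/0.78) = 76.50^1.2821 = 260.0 m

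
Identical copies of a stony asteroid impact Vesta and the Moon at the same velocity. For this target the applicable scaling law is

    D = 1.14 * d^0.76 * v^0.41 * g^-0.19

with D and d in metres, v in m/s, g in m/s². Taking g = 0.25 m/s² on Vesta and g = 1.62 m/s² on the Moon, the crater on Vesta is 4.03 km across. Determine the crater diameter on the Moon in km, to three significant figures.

All impactor-dependent factors cancel in the ratio, leaving D_Moon/D_Vesta = (g_Moon/g_Vesta)^-0.19.
(1.62/0.25)^-0.19 = 6.480^-0.19 = 0.7011
D_Moon = 0.7011 × 4.03 km = 2.83 km

D ≈ 2.83 km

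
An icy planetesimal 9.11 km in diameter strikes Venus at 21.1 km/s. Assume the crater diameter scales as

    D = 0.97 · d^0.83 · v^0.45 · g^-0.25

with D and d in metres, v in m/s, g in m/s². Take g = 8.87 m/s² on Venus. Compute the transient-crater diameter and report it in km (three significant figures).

D ≈ 96.0 km

In SI units: d = 9110 m, v = 21100 m/s.
d^0.83 = 9110^0.83 = 1934
v^0.45 = 21100^0.45 = 88.29
g^-0.25 = 8.87^-0.25 = 0.5795
D = 0.97 × 1934 × 88.29 × 0.5795 = 95983 m
   = 95.98 km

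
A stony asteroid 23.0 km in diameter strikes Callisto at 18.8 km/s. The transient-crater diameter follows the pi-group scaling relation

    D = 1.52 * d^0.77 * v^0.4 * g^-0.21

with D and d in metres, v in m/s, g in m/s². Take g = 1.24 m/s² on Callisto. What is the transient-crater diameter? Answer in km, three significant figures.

In SI units: d = 23000 m, v = 18800 m/s.
d^0.77 = 23000^0.77 = 2283
v^0.4 = 18800^0.4 = 51.25
g^-0.21 = 1.24^-0.21 = 0.9558
D = 1.52 × 2283 × 51.25 × 0.9558 = 1.700 × 10^5 m
   = 170.0 km

D ≈ 170 km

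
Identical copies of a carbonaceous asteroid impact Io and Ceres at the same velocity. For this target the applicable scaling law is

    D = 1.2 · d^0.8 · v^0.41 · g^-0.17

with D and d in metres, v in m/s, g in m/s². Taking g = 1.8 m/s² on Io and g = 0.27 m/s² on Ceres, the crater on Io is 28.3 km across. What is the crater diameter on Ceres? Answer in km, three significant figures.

D ≈ 39.1 km

All impactor-dependent factors cancel in the ratio, leaving D_Ceres/D_Io = (g_Ceres/g_Io)^-0.17.
(0.27/1.8)^-0.17 = 0.1500^-0.17 = 1.381
D_Ceres = 1.381 × 28.3 km = 39.1 km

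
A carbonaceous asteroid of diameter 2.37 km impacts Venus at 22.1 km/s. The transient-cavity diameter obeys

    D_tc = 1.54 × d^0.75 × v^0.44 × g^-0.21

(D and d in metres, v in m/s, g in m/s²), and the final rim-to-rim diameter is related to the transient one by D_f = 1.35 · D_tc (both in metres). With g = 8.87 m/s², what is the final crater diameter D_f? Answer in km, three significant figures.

D_f ≈ 36.4 km

In SI: d = 2370 m, v = 22100 m/s.
d^0.75 = 2370^0.75 = 339.7
v^0.44 = 22100^0.44 = 81.57
g^-0.21 = 8.87^-0.21 = 0.6323
D_tc = 1.54 × 339.7 × 81.57 × 0.6323 = 26980 m
D_f = 1.35 × 26980 = 36423 m
     = 36.42 km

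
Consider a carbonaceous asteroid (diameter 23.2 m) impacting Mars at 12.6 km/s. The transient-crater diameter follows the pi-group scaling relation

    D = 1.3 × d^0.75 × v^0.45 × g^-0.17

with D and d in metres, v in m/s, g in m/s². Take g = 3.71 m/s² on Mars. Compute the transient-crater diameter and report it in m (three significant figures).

In SI units: v = 12600 m/s.
d^0.75 = 23.2^0.75 = 10.57
v^0.45 = 12600^0.45 = 70.01
g^-0.17 = 3.71^-0.17 = 0.8002
D = 1.3 × 10.57 × 70.01 × 0.8002 = 769.8 m

D ≈ 770 m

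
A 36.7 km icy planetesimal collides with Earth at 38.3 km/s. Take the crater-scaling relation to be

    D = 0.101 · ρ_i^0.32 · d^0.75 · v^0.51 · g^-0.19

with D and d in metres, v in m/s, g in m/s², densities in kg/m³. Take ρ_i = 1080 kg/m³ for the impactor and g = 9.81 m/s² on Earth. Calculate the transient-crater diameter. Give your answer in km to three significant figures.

D ≈ 353 km

In SI units: d = 36700 m, v = 38300 m/s.
ρ_i^0.32 = 1080^0.32 = 9.348
d^0.75 = 36700^0.75 = 2652
v^0.51 = 38300^0.51 = 217.5
g^-0.19 = 9.81^-0.19 = 0.6480
D = 0.101 × 9.348 × 2652 × 217.5 × 0.6480 = 3.529 × 10^5 m
   = 352.9 km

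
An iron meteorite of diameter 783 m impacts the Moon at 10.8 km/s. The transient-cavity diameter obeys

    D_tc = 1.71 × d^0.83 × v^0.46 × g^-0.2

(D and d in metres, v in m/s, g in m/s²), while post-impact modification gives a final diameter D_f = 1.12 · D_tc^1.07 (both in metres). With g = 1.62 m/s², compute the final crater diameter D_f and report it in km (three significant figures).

v = 10800 m/s.
d^0.83 = 783^0.83 = 252.2
v^0.46 = 10800^0.46 = 71.68
g^-0.2 = 1.62^-0.2 = 0.9080
D_tc = 1.71 × 252.2 × 71.68 × 0.9080 = 28070 m
D_f = 1.12 × (28070)^1.07 = 64393 m
     = 64.39 km

D_f ≈ 64.4 km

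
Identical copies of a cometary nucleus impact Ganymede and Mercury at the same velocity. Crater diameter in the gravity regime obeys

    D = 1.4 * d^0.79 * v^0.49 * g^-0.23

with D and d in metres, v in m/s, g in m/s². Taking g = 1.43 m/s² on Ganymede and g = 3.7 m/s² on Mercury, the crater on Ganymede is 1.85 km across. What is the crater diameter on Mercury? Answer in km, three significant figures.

D ≈ 1.49 km

All impactor-dependent factors cancel in the ratio, leaving D_Mercury/D_Ganymede = (g_Mercury/g_Ganymede)^-0.23.
(3.7/1.43)^-0.23 = 2.587^-0.23 = 0.8036
D_Mercury = 0.8036 × 1.85 km = 1.49 km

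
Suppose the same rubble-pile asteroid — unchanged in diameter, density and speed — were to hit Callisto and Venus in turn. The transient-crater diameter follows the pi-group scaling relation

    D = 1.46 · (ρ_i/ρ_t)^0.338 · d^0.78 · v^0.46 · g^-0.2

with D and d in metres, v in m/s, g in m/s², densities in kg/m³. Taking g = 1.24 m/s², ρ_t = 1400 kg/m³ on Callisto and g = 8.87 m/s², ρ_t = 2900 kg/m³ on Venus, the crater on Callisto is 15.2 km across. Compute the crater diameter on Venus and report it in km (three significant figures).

The impactor-only factors (d, v, ρ_i) cancel in the ratio, leaving D_Venus/D_Callisto = (g_Venus/g_Callisto)^-0.2 · (ρ_t,Callisto/ρ_t,Venus)^0.338.
(8.87/1.24)^-0.2 = 7.153^-0.2 = 0.6747
(1400/2900)^0.338 = 0.4828^0.338 = 0.7818
Ratio = 0.6747 × 0.7818 = 0.5275
D_Venus = 0.5275 × 15.2 km = 8.02 km

D ≈ 8.02 km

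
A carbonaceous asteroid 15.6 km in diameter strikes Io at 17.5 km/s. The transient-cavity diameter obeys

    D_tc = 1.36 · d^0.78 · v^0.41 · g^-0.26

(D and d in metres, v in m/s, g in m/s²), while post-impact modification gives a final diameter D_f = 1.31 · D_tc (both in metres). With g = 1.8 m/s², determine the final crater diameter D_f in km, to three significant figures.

D_f ≈ 157 km

In SI: d = 15600 m, v = 17500 m/s.
d^0.78 = 15600^0.78 = 1865
v^0.41 = 17500^0.41 = 54.91
g^-0.26 = 1.8^-0.26 = 0.8583
D_tc = 1.36 × 1865 × 54.91 × 0.8583 = 1.195 × 10^5 m
D_f = 1.31 × 1.195 × 10^5 = 1.565 × 10^5 m
     = 156.5 km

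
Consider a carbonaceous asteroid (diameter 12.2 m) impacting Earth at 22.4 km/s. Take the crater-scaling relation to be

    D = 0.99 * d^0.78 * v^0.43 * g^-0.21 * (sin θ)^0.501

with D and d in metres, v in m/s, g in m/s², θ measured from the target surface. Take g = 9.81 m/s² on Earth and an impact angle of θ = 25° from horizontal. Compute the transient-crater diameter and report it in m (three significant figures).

D ≈ 208 m

In SI units: v = 22400 m/s.
d^0.78 = 12.2^0.78 = 7.037
v^0.43 = 22400^0.43 = 74.23
g^-0.21 = 9.81^-0.21 = 0.6191
(sin 25°)^0.501 = 0.4226^0.501 = 0.6495
D = 0.99 × 7.037 × 74.23 × 0.6191 × 0.6495 = 207.9 m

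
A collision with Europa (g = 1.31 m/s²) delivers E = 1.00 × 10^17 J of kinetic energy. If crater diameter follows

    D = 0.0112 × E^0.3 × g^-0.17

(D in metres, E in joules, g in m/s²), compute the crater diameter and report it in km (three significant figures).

D ≈ 1.35 km

E^0.3 = (1.00 × 10^17)^0.3 = 1.259 × 10^5
g^-0.17 = 1.31^-0.17 = 0.9551
D = 0.0112 × 1.259 × 10^5 × 0.9551 = 1347 m
   = 1.347 km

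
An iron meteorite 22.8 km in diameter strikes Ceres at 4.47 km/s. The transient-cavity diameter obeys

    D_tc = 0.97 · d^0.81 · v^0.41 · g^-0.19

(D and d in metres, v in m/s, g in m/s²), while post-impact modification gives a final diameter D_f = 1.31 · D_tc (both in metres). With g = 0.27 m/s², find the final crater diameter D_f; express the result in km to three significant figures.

In SI: d = 22800 m, v = 4470 m/s.
d^0.81 = 22800^0.81 = 3388
v^0.41 = 4470^0.41 = 31.38
g^-0.19 = 0.27^-0.19 = 1.282
D_tc = 0.97 × 3388 × 31.38 × 1.282 = 1.322 × 10^5 m
D_f = 1.31 × 1.322 × 10^5 = 1.732 × 10^5 m
     = 173.2 km

D_f ≈ 173 km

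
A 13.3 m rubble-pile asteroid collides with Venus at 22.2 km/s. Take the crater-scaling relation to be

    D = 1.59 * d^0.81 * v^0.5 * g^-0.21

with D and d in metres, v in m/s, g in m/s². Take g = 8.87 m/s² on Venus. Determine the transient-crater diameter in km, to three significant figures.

In SI units: v = 22200 m/s.
d^0.81 = 13.3^0.81 = 8.134
v^0.5 = 22200^0.5 = 149.0
g^-0.21 = 8.87^-0.21 = 0.6323
D = 1.59 × 8.134 × 149.0 × 0.6323 = 1218 m
   = 1.218 km

D ≈ 1.22 km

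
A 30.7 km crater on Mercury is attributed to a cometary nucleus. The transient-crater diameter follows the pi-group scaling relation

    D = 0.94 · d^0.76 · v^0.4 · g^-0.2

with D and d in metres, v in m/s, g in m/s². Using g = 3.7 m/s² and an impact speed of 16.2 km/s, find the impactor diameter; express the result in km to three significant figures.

Rearranging for d: d = [D / (0.94 · 16200^0.4 · 3.7^-0.2)]^(1/0.76).
D = 30700 m.
16200^0.4 = 48.28
3.7^-0.2 = 0.7698
Denominator = 0.94 × 48.28 × 0.7698 = 34.94
D / 34.94 = 30700 / 34.94 = 878.6
d = 878.6^(1/0.76) = 878.6^1.3158 = 7472 m

d ≈ 7.47 km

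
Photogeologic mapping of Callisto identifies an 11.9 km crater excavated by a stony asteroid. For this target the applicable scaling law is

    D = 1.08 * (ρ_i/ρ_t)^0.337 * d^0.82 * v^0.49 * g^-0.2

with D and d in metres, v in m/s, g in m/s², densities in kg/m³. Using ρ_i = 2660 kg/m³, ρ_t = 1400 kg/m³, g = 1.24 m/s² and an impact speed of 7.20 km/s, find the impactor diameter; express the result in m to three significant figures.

d ≈ 341 m

Rearranging for d: d = [D / (1.08 · (2660/1400)^0.337 · 7200^0.49 · 1.24^-0.2)]^(1/0.82).
D = 11900 m.
(2660/1400)^0.337 = 1.241
7200^0.49 = 77.64
1.24^-0.2 = 0.9579
Denominator = 1.08 × 1.241 × 77.64 × 0.9579 = 99.68
D / 99.68 = 11900 / 99.68 = 119.4
d = 119.4^(1/0.82) = 119.4^1.2195 = 341.1 m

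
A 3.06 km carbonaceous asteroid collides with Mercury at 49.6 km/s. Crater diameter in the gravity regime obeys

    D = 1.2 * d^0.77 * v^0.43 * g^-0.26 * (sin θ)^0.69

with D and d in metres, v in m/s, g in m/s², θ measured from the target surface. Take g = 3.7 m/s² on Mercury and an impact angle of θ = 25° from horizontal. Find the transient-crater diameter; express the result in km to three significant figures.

D ≈ 23.8 km

In SI units: d = 3060 m, v = 49600 m/s.
d^0.77 = 3060^0.77 = 483.1
v^0.43 = 49600^0.43 = 104.5
g^-0.26 = 3.7^-0.26 = 0.7117
(sin 25°)^0.69 = 0.4226^0.69 = 0.5519
D = 1.2 × 483.1 × 104.5 × 0.7117 × 0.5519 = 23795 m
   = 23.80 km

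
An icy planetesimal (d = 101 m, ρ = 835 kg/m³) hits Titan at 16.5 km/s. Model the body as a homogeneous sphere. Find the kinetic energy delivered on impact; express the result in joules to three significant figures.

E ≈ 6.13 × 10^16 J

v = 16500 m/s.
Mass m = (π/6) ρ d³ = (π/6) × 835 × (101)³ = 4.505 × 10^8 kg
E = ½ m v² = 0.5 × 4.505 × 10^8 × (16500)² = 6.132 × 10^16 J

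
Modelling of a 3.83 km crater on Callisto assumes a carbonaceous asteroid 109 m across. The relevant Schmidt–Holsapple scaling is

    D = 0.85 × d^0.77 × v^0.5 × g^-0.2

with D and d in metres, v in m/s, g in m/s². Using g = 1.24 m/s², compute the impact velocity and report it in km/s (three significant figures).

v ≈ 16.1 km/s

Rearranging for v: v = [D / (0.85 · 109^0.77 · 1.24^-0.2)]^(1/0.5).
D = 3830 m.
109^0.77 = 37.05
1.24^-0.2 = 0.9579
Denominator = 0.85 × 37.05 × 0.9579 = 30.17
D / 30.17 = 3830 / 30.17 = 126.9
v = 126.9^(1/0.5) = 126.9^2 = 16104 m/s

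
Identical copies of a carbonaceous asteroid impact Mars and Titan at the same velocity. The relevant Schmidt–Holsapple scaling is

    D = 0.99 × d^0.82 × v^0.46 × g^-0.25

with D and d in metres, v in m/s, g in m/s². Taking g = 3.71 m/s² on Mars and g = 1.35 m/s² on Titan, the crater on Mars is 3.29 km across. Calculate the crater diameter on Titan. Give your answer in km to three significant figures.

All impactor-dependent factors cancel in the ratio, leaving D_Titan/D_Mars = (g_Titan/g_Mars)^-0.25.
(1.35/3.71)^-0.25 = 0.3639^-0.25 = 1.288
D_Titan = 1.288 × 3.29 km = 4.24 km

D ≈ 4.24 km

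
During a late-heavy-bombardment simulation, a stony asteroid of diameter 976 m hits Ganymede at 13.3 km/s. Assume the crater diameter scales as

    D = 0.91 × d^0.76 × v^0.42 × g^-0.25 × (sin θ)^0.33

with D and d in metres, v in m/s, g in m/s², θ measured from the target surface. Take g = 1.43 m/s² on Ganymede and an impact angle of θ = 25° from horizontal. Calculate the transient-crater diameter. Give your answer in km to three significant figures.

In SI units: v = 13300 m/s.
d^0.76 = 976^0.76 = 187.1
v^0.42 = 13300^0.42 = 53.95
g^-0.25 = 1.43^-0.25 = 0.9145
(sin 25°)^0.33 = 0.4226^0.33 = 0.7526
D = 0.91 × 187.1 × 53.95 × 0.9145 × 0.7526 = 6322 m
   = 6.322 km

D ≈ 6.32 km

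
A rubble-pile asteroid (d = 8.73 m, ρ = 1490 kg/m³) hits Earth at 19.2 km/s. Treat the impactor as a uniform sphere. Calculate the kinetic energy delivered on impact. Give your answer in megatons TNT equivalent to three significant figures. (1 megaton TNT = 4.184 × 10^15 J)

E ≈ 0.0229 Mt TNT

v = 19200 m/s.
Mass m = (π/6) ρ d³ = (π/6) × 1490 × (8.73)³ = 5.191 × 10^5 kg
E = ½ m v² = 0.5 × 5.191 × 10^5 × (19200)² = 9.568 × 10^13 J
   = 9.568 × 10^13 / 4.184×10^15 = 0.02287 Mt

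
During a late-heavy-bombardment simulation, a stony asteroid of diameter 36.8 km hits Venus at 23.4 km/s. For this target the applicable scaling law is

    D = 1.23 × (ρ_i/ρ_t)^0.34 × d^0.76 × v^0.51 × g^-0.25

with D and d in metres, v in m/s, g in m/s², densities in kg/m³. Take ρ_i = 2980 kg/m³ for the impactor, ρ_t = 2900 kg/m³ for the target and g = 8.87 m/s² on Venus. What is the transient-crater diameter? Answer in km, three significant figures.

In SI units: d = 36800 m, v = 23400 m/s.
(ρ_i/ρ_t)^0.34 = (2980/2900)^0.34 = 1.009
d^0.76 = 36800^0.76 = 2952
v^0.51 = 23400^0.51 = 169.2
g^-0.25 = 8.87^-0.25 = 0.5795
D = 1.23 × 1.009 × 2952 × 169.2 × 0.5795 = 3.592 × 10^5 m
   = 359.2 km

D ≈ 359 km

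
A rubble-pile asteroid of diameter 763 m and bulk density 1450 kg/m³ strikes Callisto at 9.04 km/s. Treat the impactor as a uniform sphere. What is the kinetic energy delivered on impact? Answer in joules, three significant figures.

v = 9040 m/s.
Mass m = (π/6) ρ d³ = (π/6) × 1450 × (763)³ = 3.372 × 10^11 kg
E = ½ m v² = 0.5 × 3.372 × 10^11 × (9040)² = 1.378 × 10^19 J

E ≈ 1.38 × 10^19 J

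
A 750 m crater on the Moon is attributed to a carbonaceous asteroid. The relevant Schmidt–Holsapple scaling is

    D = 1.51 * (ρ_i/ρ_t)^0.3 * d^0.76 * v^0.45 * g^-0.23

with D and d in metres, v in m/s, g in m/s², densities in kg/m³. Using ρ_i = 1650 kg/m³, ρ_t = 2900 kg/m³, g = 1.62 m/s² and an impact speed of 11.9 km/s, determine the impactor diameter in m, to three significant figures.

d ≈ 19.7 m

Rearranging for d: d = [D / (1.51 · (1650/2900)^0.3 · 11900^0.45 · 1.62^-0.23)]^(1/0.76).
(1650/2900)^0.3 = 0.8444
11900^0.45 = 68.23
1.62^-0.23 = 0.8950
Denominator = 1.51 × 0.8444 × 68.23 × 0.8950 = 77.86
D / 77.86 = 750 / 77.86 = 9.633
d = 9.633^(1/0.76) = 9.633^1.3158 = 19.70 m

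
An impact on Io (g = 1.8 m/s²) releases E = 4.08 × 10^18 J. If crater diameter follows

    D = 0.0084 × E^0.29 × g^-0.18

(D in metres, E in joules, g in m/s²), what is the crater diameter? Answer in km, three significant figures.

E^0.29 = (4.08 × 10^18)^0.29 = 2.495 × 10^5
g^-0.18 = 1.8^-0.18 = 0.8996
D = 0.0084 × 2.495 × 10^5 × 0.8996 = 1885 m
   = 1.885 km

D ≈ 1.89 km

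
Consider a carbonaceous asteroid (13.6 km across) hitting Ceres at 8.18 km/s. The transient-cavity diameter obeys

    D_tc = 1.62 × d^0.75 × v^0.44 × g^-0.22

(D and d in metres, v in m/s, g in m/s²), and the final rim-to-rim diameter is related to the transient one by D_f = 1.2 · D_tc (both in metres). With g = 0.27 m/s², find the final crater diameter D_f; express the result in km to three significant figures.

In SI: d = 13600 m, v = 8180 m/s.
d^0.75 = 13600^0.75 = 1259
v^0.44 = 8180^0.44 = 52.68
g^-0.22 = 0.27^-0.22 = 1.334
D_tc = 1.62 × 1259 × 52.68 × 1.334 = 1.433 × 10^5 m
D_f = 1.2 × 1.433 × 10^5 = 1.720 × 10^5 m
     = 172.0 km

D_f ≈ 172 km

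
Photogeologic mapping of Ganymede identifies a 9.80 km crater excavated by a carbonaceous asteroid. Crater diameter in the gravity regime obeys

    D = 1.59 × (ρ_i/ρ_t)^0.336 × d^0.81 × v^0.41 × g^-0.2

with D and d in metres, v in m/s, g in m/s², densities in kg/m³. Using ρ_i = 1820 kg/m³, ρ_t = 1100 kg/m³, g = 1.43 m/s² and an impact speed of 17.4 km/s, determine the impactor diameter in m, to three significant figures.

Rearranging for d: d = [D / (1.59 · (1820/1100)^0.336 · 17400^0.41 · 1.43^-0.2)]^(1/0.81).
D = 9800 m.
(1820/1100)^0.336 = 1.184
17400^0.41 = 54.78
1.43^-0.2 = 0.9310
Denominator = 1.59 × 1.184 × 54.78 × 0.9310 = 96.01
D / 96.01 = 9800 / 96.01 = 102.1
d = 102.1^(1/0.81) = 102.1^1.2346 = 302.2 m

d ≈ 302 m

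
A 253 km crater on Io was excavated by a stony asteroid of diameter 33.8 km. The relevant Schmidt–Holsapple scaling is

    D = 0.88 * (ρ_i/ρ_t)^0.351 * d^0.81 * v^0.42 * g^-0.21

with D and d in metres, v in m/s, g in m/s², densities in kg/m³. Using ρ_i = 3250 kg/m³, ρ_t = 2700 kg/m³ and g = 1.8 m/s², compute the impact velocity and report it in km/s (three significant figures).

v ≈ 21.0 km/s

Rearranging for v: v = [D / (0.88 · (3250/2700)^0.351 · 33800^0.81 · 1.8^-0.21)]^(1/0.42).
D = 253000 m.
(3250/2700)^0.351 = 1.067
33800^0.81 = 4660
1.8^-0.21 = 0.8839
Denominator = 0.88 × 1.067 × 4660 × 0.8839 = 3868
D / 3868 = 253000 / 3868 = 65.41
v = 65.41^(1/0.42) = 65.41^2.381 = 21040 m/s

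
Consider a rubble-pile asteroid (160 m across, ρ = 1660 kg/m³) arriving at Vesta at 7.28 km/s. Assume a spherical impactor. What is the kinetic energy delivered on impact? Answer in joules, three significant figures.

E ≈ 9.43 × 10^16 J

v = 7280 m/s.
Mass m = (π/6) ρ d³ = (π/6) × 1660 × (160)³ = 3.560 × 10^9 kg
E = ½ m v² = 0.5 × 3.560 × 10^9 × (7280)² = 9.434 × 10^16 J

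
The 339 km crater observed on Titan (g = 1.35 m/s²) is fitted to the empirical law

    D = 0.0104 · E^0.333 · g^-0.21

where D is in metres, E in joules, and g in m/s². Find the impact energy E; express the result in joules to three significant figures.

Rearranging: E = [D / (0.0104 · g^-0.21)]^(1/0.333).
D = 339000 m.
g^-0.21 = 1.35^-0.21 = 0.9389
D / (0.0104 × 0.9389) = 339000 / (9.765 × 10^-3) = 3.472 × 10^7
E = (3.472 × 10^7)^3.003 = 4.409 × 10^22 J

E ≈ 4.41 × 10^22 J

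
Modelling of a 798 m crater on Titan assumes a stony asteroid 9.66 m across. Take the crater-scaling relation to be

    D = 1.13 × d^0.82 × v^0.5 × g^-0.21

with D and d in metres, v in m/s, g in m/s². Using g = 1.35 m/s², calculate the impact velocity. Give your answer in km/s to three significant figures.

Rearranging for v: v = [D / (1.13 · 9.66^0.82 · 1.35^-0.21)]^(1/0.5).
9.66^0.82 = 6.422
1.35^-0.21 = 0.9389
Denominator = 1.13 × 6.422 × 0.9389 = 6.813
D / 6.813 = 798 / 6.813 = 117.1
v = 117.1^(1/0.5) = 117.1^2 = 13712 m/s

v ≈ 13.7 km/s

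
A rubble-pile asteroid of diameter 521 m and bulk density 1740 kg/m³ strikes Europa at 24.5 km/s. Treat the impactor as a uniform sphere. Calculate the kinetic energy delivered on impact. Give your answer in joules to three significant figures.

v = 24500 m/s.
Mass m = (π/6) ρ d³ = (π/6) × 1740 × (521)³ = 1.288 × 10^11 kg
E = ½ m v² = 0.5 × 1.288 × 10^11 × (24500)² = 3.866 × 10^19 J

E ≈ 3.87 × 10^19 J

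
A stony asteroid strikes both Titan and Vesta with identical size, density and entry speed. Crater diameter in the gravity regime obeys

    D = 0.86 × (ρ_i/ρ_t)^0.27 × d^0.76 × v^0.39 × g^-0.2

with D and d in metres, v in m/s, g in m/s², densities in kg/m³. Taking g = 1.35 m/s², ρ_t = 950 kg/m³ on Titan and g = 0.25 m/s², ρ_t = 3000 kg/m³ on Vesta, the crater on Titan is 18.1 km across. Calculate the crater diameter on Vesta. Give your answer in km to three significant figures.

The impactor-only factors (d, v, ρ_i) cancel in the ratio, leaving D_Vesta/D_Titan = (g_Vesta/g_Titan)^-0.2 · (ρ_t,Titan/ρ_t,Vesta)^0.27.
(0.25/1.35)^-0.2 = 0.1852^-0.2 = 1.401
(950/3000)^0.27 = 0.3167^0.27 = 0.7331
Ratio = 1.401 × 0.7331 = 1.027
D_Vesta = 1.027 × 18.1 km = 18.6 km

D ≈ 18.6 km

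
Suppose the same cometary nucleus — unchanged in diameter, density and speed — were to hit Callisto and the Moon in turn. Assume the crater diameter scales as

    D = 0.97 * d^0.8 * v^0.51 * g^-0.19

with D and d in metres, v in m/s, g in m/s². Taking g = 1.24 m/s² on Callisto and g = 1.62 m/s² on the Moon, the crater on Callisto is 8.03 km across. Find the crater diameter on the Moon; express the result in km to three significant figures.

All impactor-dependent factors cancel in the ratio, leaving D_Moon/D_Callisto = (g_Moon/g_Callisto)^-0.19.
(1.62/1.24)^-0.19 = 1.306^-0.19 = 0.9505
D_Moon = 0.9505 × 8.03 km = 7.63 km

D ≈ 7.63 km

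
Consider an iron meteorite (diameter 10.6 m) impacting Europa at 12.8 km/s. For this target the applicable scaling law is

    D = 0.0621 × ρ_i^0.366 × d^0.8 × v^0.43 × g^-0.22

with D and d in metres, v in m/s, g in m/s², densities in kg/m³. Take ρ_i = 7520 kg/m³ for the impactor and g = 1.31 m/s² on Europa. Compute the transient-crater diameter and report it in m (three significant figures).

In SI units: v = 12800 m/s.
ρ_i^0.366 = 7520^0.366 = 26.22
d^0.8 = 10.6^0.8 = 6.611
v^0.43 = 12800^0.43 = 58.36
g^-0.22 = 1.31^-0.22 = 0.9423
D = 0.0621 × 26.22 × 6.611 × 58.36 × 0.9423 = 592.0 m

D ≈ 592 m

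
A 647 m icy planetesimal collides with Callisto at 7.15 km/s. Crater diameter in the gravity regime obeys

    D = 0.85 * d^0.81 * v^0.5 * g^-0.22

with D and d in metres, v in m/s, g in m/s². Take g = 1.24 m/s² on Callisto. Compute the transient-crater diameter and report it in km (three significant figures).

In SI units: v = 7150 m/s.
d^0.81 = 647^0.81 = 189.2
v^0.5 = 7150^0.5 = 84.56
g^-0.22 = 1.24^-0.22 = 0.9538
D = 0.85 × 189.2 × 84.56 × 0.9538 = 12971 m
   = 12.97 km

D ≈ 13.0 km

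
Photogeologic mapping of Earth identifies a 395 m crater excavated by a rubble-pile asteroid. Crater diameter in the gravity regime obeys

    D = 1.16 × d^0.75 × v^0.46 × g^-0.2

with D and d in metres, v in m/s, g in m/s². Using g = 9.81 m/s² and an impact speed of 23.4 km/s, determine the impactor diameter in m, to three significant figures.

d ≈ 9.14 m

Rearranging for d: d = [D / (1.16 · 23400^0.46 · 9.81^-0.2)]^(1/0.75).
23400^0.46 = 102.3
9.81^-0.2 = 0.6334
Denominator = 1.16 × 102.3 × 0.6334 = 75.16
D / 75.16 = 395 / 75.16 = 5.255
d = 5.255^(1/0.75) = 5.255^1.3333 = 9.136 m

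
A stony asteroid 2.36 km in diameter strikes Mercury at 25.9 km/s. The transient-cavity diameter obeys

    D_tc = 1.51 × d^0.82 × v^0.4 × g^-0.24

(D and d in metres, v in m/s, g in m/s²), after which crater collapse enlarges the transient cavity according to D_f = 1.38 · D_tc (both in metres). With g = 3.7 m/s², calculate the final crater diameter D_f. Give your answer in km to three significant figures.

D_f ≈ 51.7 km

In SI: d = 2360 m, v = 25900 m/s.
d^0.82 = 2360^0.82 = 583.2
v^0.4 = 25900^0.4 = 58.25
g^-0.24 = 3.7^-0.24 = 0.7305
D_tc = 1.51 × 583.2 × 58.25 × 0.7305 = 37470 m
D_f = 1.38 × 37470 = 51709 m
     = 51.71 km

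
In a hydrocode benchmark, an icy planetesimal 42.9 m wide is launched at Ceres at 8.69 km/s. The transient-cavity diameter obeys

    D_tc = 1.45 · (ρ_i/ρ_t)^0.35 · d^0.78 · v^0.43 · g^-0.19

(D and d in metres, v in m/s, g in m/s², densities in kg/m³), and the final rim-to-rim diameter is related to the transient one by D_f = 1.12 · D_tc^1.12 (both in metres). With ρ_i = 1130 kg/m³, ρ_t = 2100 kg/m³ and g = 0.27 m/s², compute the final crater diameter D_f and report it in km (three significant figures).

D_f ≈ 3.70 km

v = 8690 m/s.
(ρ_i/ρ_t)^0.35 = (1130/2100)^0.35 = 0.8050
d^0.78 = 42.9^0.78 = 18.76
v^0.43 = 8690^0.43 = 49.41
g^-0.19 = 0.27^-0.19 = 1.282
D_tc = 1.45 × 0.8050 × 18.76 × 49.41 × 1.282 = 1387 m
D_f = 1.12 × (1387)^1.12 = 3701 m
     = 3.701 km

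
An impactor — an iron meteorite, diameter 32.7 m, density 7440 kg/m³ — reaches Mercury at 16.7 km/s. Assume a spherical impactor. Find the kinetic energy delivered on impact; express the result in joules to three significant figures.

E ≈ 1.90 × 10^16 J

v = 16700 m/s.
Mass m = (π/6) ρ d³ = (π/6) × 7440 × (32.7)³ = 1.362 × 10^8 kg
E = ½ m v² = 0.5 × 1.362 × 10^8 × (16700)² = 1.899 × 10^16 J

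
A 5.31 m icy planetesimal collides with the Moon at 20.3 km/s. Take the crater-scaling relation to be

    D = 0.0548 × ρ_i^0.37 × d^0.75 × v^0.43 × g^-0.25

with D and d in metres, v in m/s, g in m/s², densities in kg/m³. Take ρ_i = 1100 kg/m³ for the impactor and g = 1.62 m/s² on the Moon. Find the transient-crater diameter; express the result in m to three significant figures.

In SI units: v = 20300 m/s.
ρ_i^0.37 = 1100^0.37 = 13.34
d^0.75 = 5.31^0.75 = 3.498
v^0.43 = 20300^0.43 = 71.16
g^-0.25 = 1.62^-0.25 = 0.8864
D = 0.0548 × 13.34 × 3.498 × 71.16 × 0.8864 = 161.3 m

D ≈ 161 m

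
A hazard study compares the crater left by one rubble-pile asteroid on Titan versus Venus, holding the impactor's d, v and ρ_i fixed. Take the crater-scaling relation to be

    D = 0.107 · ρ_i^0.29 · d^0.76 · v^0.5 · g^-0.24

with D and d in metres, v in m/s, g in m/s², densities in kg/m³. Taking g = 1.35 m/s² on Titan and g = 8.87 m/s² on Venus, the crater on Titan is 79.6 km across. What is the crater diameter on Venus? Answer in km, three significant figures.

All impactor-dependent factors cancel in the ratio, leaving D_Venus/D_Titan = (g_Venus/g_Titan)^-0.24.
(8.87/1.35)^-0.24 = 6.570^-0.24 = 0.6365
D_Venus = 0.6365 × 79.6 km = 50.7 km

D ≈ 50.7 km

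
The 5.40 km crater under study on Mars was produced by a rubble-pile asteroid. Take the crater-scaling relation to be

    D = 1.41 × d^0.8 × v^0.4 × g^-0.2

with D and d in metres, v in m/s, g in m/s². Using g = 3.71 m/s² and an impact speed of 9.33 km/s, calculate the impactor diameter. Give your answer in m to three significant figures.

Rearranging for d: d = [D / (1.41 · 9330^0.4 · 3.71^-0.2)]^(1/0.8).
D = 5400 m.
9330^0.4 = 38.72
3.71^-0.2 = 0.7694
Denominator = 1.41 × 38.72 × 0.7694 = 42.01
D / 42.01 = 5400 / 42.01 = 128.5
d = 128.5^(1/0.8) = 128.5^1.25 = 432.6 m

d ≈ 433 m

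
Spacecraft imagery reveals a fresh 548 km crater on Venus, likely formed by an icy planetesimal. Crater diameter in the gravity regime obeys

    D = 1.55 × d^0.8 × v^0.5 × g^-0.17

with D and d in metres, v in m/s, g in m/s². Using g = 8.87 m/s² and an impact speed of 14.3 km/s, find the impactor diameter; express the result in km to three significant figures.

Rearranging for d: d = [D / (1.55 · 14300^0.5 · 8.87^-0.17)]^(1/0.8).
D = 548000 m.
14300^0.5 = 119.6
8.87^-0.17 = 0.6900
Denominator = 1.55 × 119.6 × 0.6900 = 127.9
D / 127.9 = 548000 / 127.9 = 4285
d = 4285^(1/0.8) = 4285^1.25 = 34669 m

d ≈ 34.7 km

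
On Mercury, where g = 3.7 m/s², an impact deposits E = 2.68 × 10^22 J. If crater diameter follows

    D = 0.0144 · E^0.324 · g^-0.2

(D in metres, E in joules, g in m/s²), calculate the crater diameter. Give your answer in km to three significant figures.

E^0.324 = (2.68 × 10^22)^0.324 = 1.848 × 10^7
g^-0.2 = 3.7^-0.2 = 0.7698
D = 0.0144 × 1.848 × 10^7 × 0.7698 = 2.049 × 10^5 m
   = 204.9 km

D ≈ 205 km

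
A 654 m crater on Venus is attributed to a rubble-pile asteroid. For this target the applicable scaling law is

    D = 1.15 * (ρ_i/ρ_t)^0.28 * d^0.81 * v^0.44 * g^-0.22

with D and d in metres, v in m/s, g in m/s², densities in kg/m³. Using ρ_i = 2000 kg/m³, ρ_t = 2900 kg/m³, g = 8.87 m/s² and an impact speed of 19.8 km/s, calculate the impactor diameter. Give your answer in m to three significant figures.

Rearranging for d: d = [D / (1.15 · (2000/2900)^0.28 · 19800^0.44 · 8.87^-0.22)]^(1/0.81).
(2000/2900)^0.28 = 0.9012
19800^0.44 = 77.72
8.87^-0.22 = 0.6187
Denominator = 1.15 × 0.9012 × 77.72 × 0.6187 = 49.83
D / 49.83 = 654 / 49.83 = 13.12
d = 13.12^(1/0.81) = 13.12^1.2346 = 24.00 m

d ≈ 24.0 m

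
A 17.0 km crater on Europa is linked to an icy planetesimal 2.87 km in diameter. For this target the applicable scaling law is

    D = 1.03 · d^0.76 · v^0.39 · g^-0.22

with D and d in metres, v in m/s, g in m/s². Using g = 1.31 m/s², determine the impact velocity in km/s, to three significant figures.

v ≈ 13.9 km/s

Rearranging for v: v = [D / (1.03 · 2870^0.76 · 1.31^-0.22)]^(1/0.39).
D = 17000 m.
2870^0.76 = 424.6
1.31^-0.22 = 0.9423
Denominator = 1.03 × 424.6 × 0.9423 = 412.1
D / 412.1 = 17000 / 412.1 = 41.25
v = 41.25^(1/0.39) = 41.25^2.5641 = 13871 m/s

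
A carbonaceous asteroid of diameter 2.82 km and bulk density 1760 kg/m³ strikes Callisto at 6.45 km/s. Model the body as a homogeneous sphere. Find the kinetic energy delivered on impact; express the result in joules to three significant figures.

E ≈ 4.30 × 10^20 J

d = 2820 m; v = 6450 m/s.
Mass m = (π/6) ρ d³ = (π/6) × 1760 × (2820)³ = 2.067 × 10^13 kg
E = ½ m v² = 0.5 × 2.067 × 10^13 × (6450)² = 4.300 × 10^20 J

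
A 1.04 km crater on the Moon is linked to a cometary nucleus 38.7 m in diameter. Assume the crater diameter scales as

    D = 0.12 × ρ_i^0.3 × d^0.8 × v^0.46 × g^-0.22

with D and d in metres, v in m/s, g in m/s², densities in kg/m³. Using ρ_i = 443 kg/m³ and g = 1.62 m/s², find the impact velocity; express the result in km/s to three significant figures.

v ≈ 14.9 km/s

Rearranging for v: v = [D / (0.12 · 443^0.3 · 38.7^0.8 · 1.62^-0.22)]^(1/0.46).
D = 1040 m.
443^0.3 = 6.222
38.7^0.8 = 18.63
1.62^-0.22 = 0.8993
Denominator = 0.12 × 6.222 × 18.63 × 0.8993 = 12.51
D / 12.51 = 1040 / 12.51 = 83.13
v = 83.13^(1/0.46) = 83.13^2.1739 = 14906 m/s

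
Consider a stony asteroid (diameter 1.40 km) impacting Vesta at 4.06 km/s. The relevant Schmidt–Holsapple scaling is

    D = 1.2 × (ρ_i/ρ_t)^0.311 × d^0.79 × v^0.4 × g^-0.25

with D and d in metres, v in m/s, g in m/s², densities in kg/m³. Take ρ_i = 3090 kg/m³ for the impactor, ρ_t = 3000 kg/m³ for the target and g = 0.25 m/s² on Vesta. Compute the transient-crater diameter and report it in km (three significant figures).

In SI units: d = 1400 m, v = 4060 m/s.
(ρ_i/ρ_t)^0.311 = (3090/3000)^0.311 = 1.009
d^0.79 = 1400^0.79 = 305.8
v^0.4 = 4060^0.4 = 27.76
g^-0.25 = 0.25^-0.25 = 1.414
D = 1.2 × 1.009 × 305.8 × 27.76 × 1.414 = 14534 m
   = 14.53 km

D ≈ 14.5 km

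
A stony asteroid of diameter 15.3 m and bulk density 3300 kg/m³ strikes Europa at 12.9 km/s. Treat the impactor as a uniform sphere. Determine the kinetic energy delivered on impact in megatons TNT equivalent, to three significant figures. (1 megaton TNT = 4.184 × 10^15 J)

v = 12900 m/s.
Mass m = (π/6) ρ d³ = (π/6) × 3300 × (15.3)³ = 6.189 × 10^6 kg
E = ½ m v² = 0.5 × 6.189 × 10^6 × (12900)² = 5.150 × 10^14 J
   = 5.150 × 10^14 / 4.184×10^15 = 0.1231 Mt

E ≈ 0.123 Mt TNT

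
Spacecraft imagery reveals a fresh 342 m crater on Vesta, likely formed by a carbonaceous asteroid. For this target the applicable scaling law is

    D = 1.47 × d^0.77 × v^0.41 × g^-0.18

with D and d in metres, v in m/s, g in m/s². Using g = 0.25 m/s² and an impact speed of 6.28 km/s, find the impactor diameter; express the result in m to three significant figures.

d ≈ 8.14 m

Rearranging for d: d = [D / (1.47 · 6280^0.41 · 0.25^-0.18)]^(1/0.77).
6280^0.41 = 36.07
0.25^-0.18 = 1.283
Denominator = 1.47 × 36.07 × 1.283 = 68.03
D / 68.03 = 342 / 68.03 = 5.027
d = 5.027^(1/0.77) = 5.027^1.2987 = 8.143 m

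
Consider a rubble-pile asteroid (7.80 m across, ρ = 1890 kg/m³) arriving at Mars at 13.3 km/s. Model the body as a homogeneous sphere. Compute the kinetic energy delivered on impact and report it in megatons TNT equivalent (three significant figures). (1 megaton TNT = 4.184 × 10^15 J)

v = 13300 m/s.
Mass m = (π/6) ρ d³ = (π/6) × 1890 × (7.8)³ = 4.696 × 10^5 kg
E = ½ m v² = 0.5 × 4.696 × 10^5 × (13300)² = 4.153 × 10^13 J
   = 4.153 × 10^13 / 4.184×10^15 = 9.926 × 10^-3 Mt

E ≈ 9.93 × 10^-3 Mt TNT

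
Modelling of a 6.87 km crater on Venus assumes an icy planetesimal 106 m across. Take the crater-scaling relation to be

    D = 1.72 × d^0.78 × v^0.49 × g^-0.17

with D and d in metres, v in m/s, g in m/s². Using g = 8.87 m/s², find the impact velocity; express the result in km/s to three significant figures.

Rearranging for v: v = [D / (1.72 · 106^0.78 · 8.87^-0.17)]^(1/0.49).
D = 6870 m.
106^0.78 = 38.00
8.87^-0.17 = 0.6900
Denominator = 1.72 × 38.00 × 0.6900 = 45.10
D / 45.10 = 6870 / 45.10 = 152.3
v = 152.3^(1/0.49) = 152.3^2.0408 = 28474 m/s

v ≈ 28.5 km/s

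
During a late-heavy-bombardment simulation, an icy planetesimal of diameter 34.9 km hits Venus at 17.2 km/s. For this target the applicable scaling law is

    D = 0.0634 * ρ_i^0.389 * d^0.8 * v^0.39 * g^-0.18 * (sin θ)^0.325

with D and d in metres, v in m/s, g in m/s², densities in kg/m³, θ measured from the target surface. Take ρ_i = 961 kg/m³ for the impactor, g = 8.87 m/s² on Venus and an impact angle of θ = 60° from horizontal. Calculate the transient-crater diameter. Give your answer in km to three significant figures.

In SI units: d = 34900 m, v = 17200 m/s.
ρ_i^0.389 = 961^0.389 = 14.46
d^0.8 = 34900^0.8 = 4308
v^0.39 = 17200^0.39 = 44.86
g^-0.18 = 8.87^-0.18 = 0.6751
(sin 60°)^0.325 = 0.8660^0.325 = 0.9543
D = 0.0634 × 14.46 × 4308 × 44.86 × 0.6751 × 0.9543 = 1.141 × 10^5 m
   = 114.1 km

D ≈ 114 km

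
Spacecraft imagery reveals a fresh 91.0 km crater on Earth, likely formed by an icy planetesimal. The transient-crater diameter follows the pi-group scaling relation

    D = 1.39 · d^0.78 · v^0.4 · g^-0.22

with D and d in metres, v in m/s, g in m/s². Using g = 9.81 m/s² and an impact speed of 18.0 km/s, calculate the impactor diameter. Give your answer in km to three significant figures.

Rearranging for d: d = [D / (1.39 · 18000^0.4 · 9.81^-0.22)]^(1/0.78).
D = 91000 m.
18000^0.4 = 50.36
9.81^-0.22 = 0.6051
Denominator = 1.39 × 50.36 × 0.6051 = 42.36
D / 42.36 = 91000 / 42.36 = 2148
d = 2148^(1/0.78) = 2148^1.2821 = 18707 m

d ≈ 18.7 km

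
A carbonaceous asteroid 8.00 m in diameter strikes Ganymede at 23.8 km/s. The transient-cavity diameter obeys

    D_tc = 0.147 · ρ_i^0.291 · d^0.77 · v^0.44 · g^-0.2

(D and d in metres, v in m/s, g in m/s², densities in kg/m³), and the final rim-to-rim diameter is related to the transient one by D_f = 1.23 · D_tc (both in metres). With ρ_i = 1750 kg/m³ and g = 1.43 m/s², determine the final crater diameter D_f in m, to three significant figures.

D_f ≈ 618 m

v = 23800 m/s.
ρ_i^0.291 = 1750^0.291 = 8.785
d^0.77 = 8^0.77 = 4.959
v^0.44 = 23800^0.44 = 84.27
g^-0.2 = 1.43^-0.2 = 0.9310
D_tc = 0.147 × 8.785 × 4.959 × 84.27 × 0.9310 = 502.4 m
D_f = 1.23 × 502.4 = 618.0 m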